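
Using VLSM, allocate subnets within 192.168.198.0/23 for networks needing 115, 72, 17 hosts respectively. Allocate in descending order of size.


115 hosts -> /25 (126 usable): 192.168.198.0/25
72 hosts -> /25 (126 usable): 192.168.198.128/25
17 hosts -> /27 (30 usable): 192.168.199.0/27
Allocation: 192.168.198.0/25 (115 hosts, 126 usable); 192.168.198.128/25 (72 hosts, 126 usable); 192.168.199.0/27 (17 hosts, 30 usable)


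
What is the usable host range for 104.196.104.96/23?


Network: 104.196.104.0
Broadcast: 104.196.105.255
First usable = network + 1
Last usable = broadcast - 1
Range: 104.196.104.1 to 104.196.105.254


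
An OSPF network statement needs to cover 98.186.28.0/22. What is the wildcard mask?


Subnet mask: 255.255.252.0
Wildcard = 255.255.255.255 - subnet mask
255 - 255 = 0
255 - 255 = 0
255 - 252 = 3
255 - 0 = 255
Wildcard: 0.0.3.255


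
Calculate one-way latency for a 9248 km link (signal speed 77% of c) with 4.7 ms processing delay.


Speed = 0.77 * 3e5 km/s = 231000 km/s
Propagation delay = 9248 / 231000 = 0.04 s = 40.0346 ms
Processing delay = 4.7 ms
Total one-way latency = 44.7346 ms


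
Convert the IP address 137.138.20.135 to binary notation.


137 = 10001001
138 = 10001010
20 = 00010100
135 = 10000111
Binary: 10001001.10001010.00010100.10000111


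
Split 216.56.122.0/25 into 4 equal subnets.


New prefix = 25 + 2 = 27
Each subnet has 32 addresses
  216.56.122.0/27
  216.56.122.32/27
  216.56.122.64/27
  216.56.122.96/27
Subnets: 216.56.122.0/27, 216.56.122.32/27, 216.56.122.64/27, 216.56.122.96/27


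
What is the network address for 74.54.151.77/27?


IP:   01001010.00110110.10010111.01001101
Mask: 11111111.11111111.11111111.11100000
AND operation:
Net:  01001010.00110110.10010111.01000000
Network: 74.54.151.64/27


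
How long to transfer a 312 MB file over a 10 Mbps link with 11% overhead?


Effective throughput = 10 * (1 - 11/100) = 8.9 Mbps
File size in Mb = 312 * 8 = 2496 Mb
Time = 2496 / 8.9
Time = 280.4494 seconds


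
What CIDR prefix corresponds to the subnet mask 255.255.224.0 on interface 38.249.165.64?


Binary: 11111111.11111111.11100000.00000000
Count leading 1s
Prefix: /19


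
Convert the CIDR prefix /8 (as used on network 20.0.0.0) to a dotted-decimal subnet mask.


/8 means 8 network bits, 24 host bits
Binary: 11111111000000000000000000000000
Mask: 255.0.0.0


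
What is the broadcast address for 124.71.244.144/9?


Network: 124.0.0.0/9
Host bits = 23
Set all host bits to 1:
Broadcast: 124.127.255.255


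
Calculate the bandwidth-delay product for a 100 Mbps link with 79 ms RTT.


BDP = bandwidth * RTT
= 100 Mbps * 79 ms
= 100 * 1e6 * 79 / 1000 bits
= 7900000 bits
= 987500 bytes
= 964.3555 KB
BDP = 7900000 bits (987500 bytes)


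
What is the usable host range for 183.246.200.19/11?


Network: 183.224.0.0
Broadcast: 183.255.255.255
First usable = network + 1
Last usable = broadcast - 1
Range: 183.224.0.1 to 183.255.255.254


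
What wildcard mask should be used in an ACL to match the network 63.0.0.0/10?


Subnet mask: 255.192.0.0
Wildcard = 255.255.255.255 - subnet mask
255 - 255 = 0
255 - 192 = 63
255 - 0 = 255
255 - 0 = 255
Wildcard: 0.63.255.255


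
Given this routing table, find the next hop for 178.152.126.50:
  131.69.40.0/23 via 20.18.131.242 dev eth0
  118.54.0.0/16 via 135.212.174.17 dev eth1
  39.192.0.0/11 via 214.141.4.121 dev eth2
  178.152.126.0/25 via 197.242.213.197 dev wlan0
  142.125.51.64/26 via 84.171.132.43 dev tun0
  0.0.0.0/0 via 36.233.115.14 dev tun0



Longest prefix match for 178.152.126.50:
  /23 131.69.40.0: no
  /16 118.54.0.0: no
  /11 39.192.0.0: no
  /25 178.152.126.0: MATCH
  /26 142.125.51.64: no
  /0 0.0.0.0: MATCH
Selected: next-hop 197.242.213.197 via wlan0 (matched /25)


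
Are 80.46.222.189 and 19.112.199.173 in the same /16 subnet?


Mask: 255.255.0.0
80.46.222.189 AND mask = 80.46.0.0
19.112.199.173 AND mask = 19.112.0.0
No, different subnets (80.46.0.0 vs 19.112.0.0)


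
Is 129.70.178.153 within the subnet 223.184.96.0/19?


Subnet network: 223.184.96.0
Test IP AND mask: 129.70.160.0
No, 129.70.178.153 is not in 223.184.96.0/19


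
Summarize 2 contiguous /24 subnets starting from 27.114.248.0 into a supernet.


Original prefix: /24
Number of subnets: 2 = 2^1
New prefix = 24 - 1 = 23
Supernet: 27.114.248.0/23


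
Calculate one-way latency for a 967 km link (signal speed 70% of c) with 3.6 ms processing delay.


Speed = 0.7 * 3e5 km/s = 210000 km/s
Propagation delay = 967 / 210000 = 0.0046 s = 4.6048 ms
Processing delay = 3.6 ms
Total one-way latency = 8.2048 ms


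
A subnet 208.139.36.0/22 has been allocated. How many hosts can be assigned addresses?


Host bits = 32 - 22 = 10
Total addresses = 2^10 = 1024
Usable = total - 2 (network and broadcast)
Usable hosts: 1022


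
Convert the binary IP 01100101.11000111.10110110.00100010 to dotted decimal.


01100101 = 101
11000111 = 199
10110110 = 182
00100010 = 34
IP: 101.199.182.34


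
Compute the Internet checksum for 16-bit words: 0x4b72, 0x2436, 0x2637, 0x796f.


Sum all words (with carry folding):
+ 0x4b72 = 0x4b72
+ 0x2436 = 0x6fa8
+ 0x2637 = 0x95df
+ 0x796f = 0x0f4f
One's complement: ~0x0f4f
Checksum = 0xf0b0


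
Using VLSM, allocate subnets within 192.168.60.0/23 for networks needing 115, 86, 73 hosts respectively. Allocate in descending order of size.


115 hosts -> /25 (126 usable): 192.168.60.0/25
86 hosts -> /25 (126 usable): 192.168.60.128/25
73 hosts -> /25 (126 usable): 192.168.61.0/25
Allocation: 192.168.60.0/25 (115 hosts, 126 usable); 192.168.60.128/25 (86 hosts, 126 usable); 192.168.61.0/25 (73 hosts, 126 usable)


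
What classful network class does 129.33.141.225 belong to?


First octet: 129
Binary: 10000001
10xxxxxx -> Class B (128-191)
Class B, default mask 255.255.0.0 (/16)


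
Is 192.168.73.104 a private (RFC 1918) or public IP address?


RFC 1918 private ranges:
  10.0.0.0/8 (10.0.0.0 - 10.255.255.255)
  172.16.0.0/12 (172.16.0.0 - 172.31.255.255)
  192.168.0.0/16 (192.168.0.0 - 192.168.255.255)
Private (in 192.168.0.0/16)


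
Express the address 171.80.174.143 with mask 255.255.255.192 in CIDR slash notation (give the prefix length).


Binary: 11111111.11111111.11111111.11000000
Count leading 1s
Prefix: /26


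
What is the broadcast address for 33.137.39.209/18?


Network: 33.137.0.0/18
Host bits = 14
Set all host bits to 1:
Broadcast: 33.137.63.255


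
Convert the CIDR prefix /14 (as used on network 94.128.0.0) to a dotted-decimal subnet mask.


/14 means 14 network bits, 18 host bits
Binary: 11111111111111000000000000000000
Mask: 255.252.0.0


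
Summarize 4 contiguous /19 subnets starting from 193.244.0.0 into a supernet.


Original prefix: /19
Number of subnets: 4 = 2^2
New prefix = 19 - 2 = 17
Supernet: 193.244.0.0/17


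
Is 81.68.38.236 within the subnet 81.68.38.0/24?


Subnet network: 81.68.38.0
Test IP AND mask: 81.68.38.0
Yes, 81.68.38.236 is in 81.68.38.0/24


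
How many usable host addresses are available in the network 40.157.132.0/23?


Host bits = 32 - 23 = 9
Total addresses = 2^9 = 512
Usable = total - 2 (network and broadcast)
Usable hosts: 510


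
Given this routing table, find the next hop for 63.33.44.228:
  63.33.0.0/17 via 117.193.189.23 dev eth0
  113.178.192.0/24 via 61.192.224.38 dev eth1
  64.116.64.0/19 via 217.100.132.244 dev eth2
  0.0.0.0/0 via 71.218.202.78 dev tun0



Longest prefix match for 63.33.44.228:
  /17 63.33.0.0: MATCH
  /24 113.178.192.0: no
  /19 64.116.64.0: no
  /0 0.0.0.0: MATCH
Selected: next-hop 117.193.189.23 via eth0 (matched /17)


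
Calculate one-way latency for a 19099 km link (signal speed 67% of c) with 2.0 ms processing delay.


Speed = 0.67 * 3e5 km/s = 201000 km/s
Propagation delay = 19099 / 201000 = 0.095 s = 95.0199 ms
Processing delay = 2.0 ms
Total one-way latency = 97.0199 ms


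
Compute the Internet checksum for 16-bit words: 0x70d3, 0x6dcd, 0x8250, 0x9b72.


Sum all words (with carry folding):
+ 0x70d3 = 0x70d3
+ 0x6dcd = 0xdea0
+ 0x8250 = 0x60f1
+ 0x9b72 = 0xfc63
One's complement: ~0xfc63
Checksum = 0x039c


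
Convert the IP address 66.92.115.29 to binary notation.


66 = 01000010
92 = 01011100
115 = 01110011
29 = 00011101
Binary: 01000010.01011100.01110011.00011101


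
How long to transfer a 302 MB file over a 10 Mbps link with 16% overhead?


Effective throughput = 10 * (1 - 16/100) = 8.4 Mbps
File size in Mb = 302 * 8 = 2416 Mb
Time = 2416 / 8.4
Time = 287.619 seconds


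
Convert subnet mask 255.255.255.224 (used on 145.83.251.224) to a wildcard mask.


Subnet mask: 255.255.255.224
Wildcard = 255.255.255.255 - subnet mask
255 - 255 = 0
255 - 255 = 0
255 - 255 = 0
255 - 224 = 31
Wildcard: 0.0.0.31


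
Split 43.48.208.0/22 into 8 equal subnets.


New prefix = 22 + 3 = 25
Each subnet has 128 addresses
  43.48.208.0/25
  43.48.208.128/25
  43.48.209.0/25
  43.48.209.128/25
  43.48.210.0/25
  43.48.210.128/25
  43.48.211.0/25
  43.48.211.128/25
Subnets: 43.48.208.0/25, 43.48.208.128/25, 43.48.209.0/25, 43.48.209.128/25, 43.48.210.0/25, 43.48.210.128/25, 43.48.211.0/25, 43.48.211.128/25


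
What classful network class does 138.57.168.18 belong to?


First octet: 138
Binary: 10001010
10xxxxxx -> Class B (128-191)
Class B, default mask 255.255.0.0 (/16)


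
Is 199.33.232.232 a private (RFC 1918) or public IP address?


RFC 1918 private ranges:
  10.0.0.0/8 (10.0.0.0 - 10.255.255.255)
  172.16.0.0/12 (172.16.0.0 - 172.31.255.255)
  192.168.0.0/16 (192.168.0.0 - 192.168.255.255)
Public (not in any RFC 1918 range)


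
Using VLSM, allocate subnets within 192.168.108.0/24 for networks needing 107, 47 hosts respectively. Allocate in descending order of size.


107 hosts -> /25 (126 usable): 192.168.108.0/25
47 hosts -> /26 (62 usable): 192.168.108.128/26
Allocation: 192.168.108.0/25 (107 hosts, 126 usable); 192.168.108.128/26 (47 hosts, 62 usable)


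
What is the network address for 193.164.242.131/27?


IP:   11000001.10100100.11110010.10000011
Mask: 11111111.11111111.11111111.11100000
AND operation:
Net:  11000001.10100100.11110010.10000000
Network: 193.164.242.128/27


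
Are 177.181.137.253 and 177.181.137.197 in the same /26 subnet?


Mask: 255.255.255.192
177.181.137.253 AND mask = 177.181.137.192
177.181.137.197 AND mask = 177.181.137.192
Yes, same subnet (177.181.137.192)


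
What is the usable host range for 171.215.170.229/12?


Network: 171.208.0.0
Broadcast: 171.223.255.255
First usable = network + 1
Last usable = broadcast - 1
Range: 171.208.0.1 to 171.223.255.254


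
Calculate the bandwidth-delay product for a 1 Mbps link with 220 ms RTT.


BDP = bandwidth * RTT
= 1 Mbps * 220 ms
= 1 * 1e6 * 220 / 1000 bits
= 220000 bits
= 27500 bytes
= 26.8555 KB
BDP = 220000 bits (27500 bytes)


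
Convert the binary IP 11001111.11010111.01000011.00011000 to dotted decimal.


11001111 = 207
11010111 = 215
01000011 = 67
00011000 = 24
IP: 207.215.67.24


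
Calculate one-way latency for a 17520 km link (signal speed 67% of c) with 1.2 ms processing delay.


Speed = 0.67 * 3e5 km/s = 201000 km/s
Propagation delay = 17520 / 201000 = 0.0872 s = 87.1642 ms
Processing delay = 1.2 ms
Total one-way latency = 88.3642 ms


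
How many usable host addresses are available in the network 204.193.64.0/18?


Host bits = 32 - 18 = 14
Total addresses = 2^14 = 16384
Usable = total - 2 (network and broadcast)
Usable hosts: 16382


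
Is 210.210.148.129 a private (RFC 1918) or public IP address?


RFC 1918 private ranges:
  10.0.0.0/8 (10.0.0.0 - 10.255.255.255)
  172.16.0.0/12 (172.16.0.0 - 172.31.255.255)
  192.168.0.0/16 (192.168.0.0 - 192.168.255.255)
Public (not in any RFC 1918 range)


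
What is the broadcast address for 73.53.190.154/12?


Network: 73.48.0.0/12
Host bits = 20
Set all host bits to 1:
Broadcast: 73.63.255.255


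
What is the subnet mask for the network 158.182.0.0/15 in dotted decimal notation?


/15 means 15 network bits, 17 host bits
Binary: 11111111111111100000000000000000
Mask: 255.254.0.0


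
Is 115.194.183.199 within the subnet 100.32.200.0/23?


Subnet network: 100.32.200.0
Test IP AND mask: 115.194.182.0
No, 115.194.183.199 is not in 100.32.200.0/23


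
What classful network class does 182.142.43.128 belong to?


First octet: 182
Binary: 10110110
10xxxxxx -> Class B (128-191)
Class B, default mask 255.255.0.0 (/16)


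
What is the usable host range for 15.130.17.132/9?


Network: 15.128.0.0
Broadcast: 15.255.255.255
First usable = network + 1
Last usable = broadcast - 1
Range: 15.128.0.1 to 15.255.255.254


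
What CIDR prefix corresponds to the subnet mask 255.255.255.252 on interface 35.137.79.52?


Binary: 11111111.11111111.11111111.11111100
Count leading 1s
Prefix: /30


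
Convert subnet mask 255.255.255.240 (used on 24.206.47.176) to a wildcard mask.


Subnet mask: 255.255.255.240
Wildcard = 255.255.255.255 - subnet mask
255 - 255 = 0
255 - 255 = 0
255 - 255 = 0
255 - 240 = 15
Wildcard: 0.0.0.15


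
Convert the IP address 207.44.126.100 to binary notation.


207 = 11001111
44 = 00101100
126 = 01111110
100 = 01100100
Binary: 11001111.00101100.01111110.01100100


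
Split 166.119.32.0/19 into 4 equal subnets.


New prefix = 19 + 2 = 21
Each subnet has 2048 addresses
  166.119.32.0/21
  166.119.40.0/21
  166.119.48.0/21
  166.119.56.0/21
Subnets: 166.119.32.0/21, 166.119.40.0/21, 166.119.48.0/21, 166.119.56.0/21


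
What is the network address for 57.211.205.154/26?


IP:   00111001.11010011.11001101.10011010
Mask: 11111111.11111111.11111111.11000000
AND operation:
Net:  00111001.11010011.11001101.10000000
Network: 57.211.205.128/26


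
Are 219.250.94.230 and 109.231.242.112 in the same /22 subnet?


Mask: 255.255.252.0
219.250.94.230 AND mask = 219.250.92.0
109.231.242.112 AND mask = 109.231.240.0
No, different subnets (219.250.92.0 vs 109.231.240.0)


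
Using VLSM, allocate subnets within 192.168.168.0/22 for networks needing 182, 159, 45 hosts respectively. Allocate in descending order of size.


182 hosts -> /24 (254 usable): 192.168.168.0/24
159 hosts -> /24 (254 usable): 192.168.169.0/24
45 hosts -> /26 (62 usable): 192.168.170.0/26
Allocation: 192.168.168.0/24 (182 hosts, 254 usable); 192.168.169.0/24 (159 hosts, 254 usable); 192.168.170.0/26 (45 hosts, 62 usable)


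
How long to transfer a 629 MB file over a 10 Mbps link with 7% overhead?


Effective throughput = 10 * (1 - 7/100) = 9.3 Mbps
File size in Mb = 629 * 8 = 5032 Mb
Time = 5032 / 9.3
Time = 541.0753 seconds


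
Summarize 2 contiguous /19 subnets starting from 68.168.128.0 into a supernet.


Original prefix: /19
Number of subnets: 2 = 2^1
New prefix = 19 - 1 = 18
Supernet: 68.168.128.0/18


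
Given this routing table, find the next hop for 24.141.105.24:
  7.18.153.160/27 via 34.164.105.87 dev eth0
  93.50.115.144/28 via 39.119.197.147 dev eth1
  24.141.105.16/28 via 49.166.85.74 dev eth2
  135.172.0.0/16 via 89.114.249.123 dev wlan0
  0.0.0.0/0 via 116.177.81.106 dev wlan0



Longest prefix match for 24.141.105.24:
  /27 7.18.153.160: no
  /28 93.50.115.144: no
  /28 24.141.105.16: MATCH
  /16 135.172.0.0: no
  /0 0.0.0.0: MATCH
Selected: next-hop 49.166.85.74 via eth2 (matched /28)


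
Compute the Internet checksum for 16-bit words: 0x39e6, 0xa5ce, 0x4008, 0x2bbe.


Sum all words (with carry folding):
+ 0x39e6 = 0x39e6
+ 0xa5ce = 0xdfb4
+ 0x4008 = 0x1fbd
+ 0x2bbe = 0x4b7b
One's complement: ~0x4b7b
Checksum = 0xb484


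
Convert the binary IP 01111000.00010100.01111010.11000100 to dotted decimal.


01111000 = 120
00010100 = 20
01111010 = 122
11000100 = 196
IP: 120.20.122.196


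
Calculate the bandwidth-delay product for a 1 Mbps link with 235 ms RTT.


BDP = bandwidth * RTT
= 1 Mbps * 235 ms
= 1 * 1e6 * 235 / 1000 bits
= 235000 bits
= 29375 bytes
= 28.6865 KB
BDP = 235000 bits (29375 bytes)


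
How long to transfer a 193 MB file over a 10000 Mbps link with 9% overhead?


Effective throughput = 10000 * (1 - 9/100) = 9100 Mbps
File size in Mb = 193 * 8 = 1544 Mb
Time = 1544 / 9100
Time = 0.1697 seconds


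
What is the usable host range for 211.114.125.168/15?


Network: 211.114.0.0
Broadcast: 211.115.255.255
First usable = network + 1
Last usable = broadcast - 1
Range: 211.114.0.1 to 211.115.255.254


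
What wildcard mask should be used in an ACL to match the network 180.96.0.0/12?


Subnet mask: 255.240.0.0
Wildcard = 255.255.255.255 - subnet mask
255 - 255 = 0
255 - 240 = 15
255 - 0 = 255
255 - 0 = 255
Wildcard: 0.15.255.255


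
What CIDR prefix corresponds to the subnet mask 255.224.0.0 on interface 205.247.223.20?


Binary: 11111111.11100000.00000000.00000000
Count leading 1s
Prefix: /11


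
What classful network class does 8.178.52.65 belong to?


First octet: 8
Binary: 00001000
0xxxxxxx -> Class A (1-126)
Class A, default mask 255.0.0.0 (/8)


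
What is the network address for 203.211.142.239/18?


IP:   11001011.11010011.10001110.11101111
Mask: 11111111.11111111.11000000.00000000
AND operation:
Net:  11001011.11010011.10000000.00000000
Network: 203.211.128.0/18


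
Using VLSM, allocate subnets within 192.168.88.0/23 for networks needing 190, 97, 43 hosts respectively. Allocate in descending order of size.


190 hosts -> /24 (254 usable): 192.168.88.0/24
97 hosts -> /25 (126 usable): 192.168.89.0/25
43 hosts -> /26 (62 usable): 192.168.89.128/26
Allocation: 192.168.88.0/24 (190 hosts, 254 usable); 192.168.89.0/25 (97 hosts, 126 usable); 192.168.89.128/26 (43 hosts, 62 usable)


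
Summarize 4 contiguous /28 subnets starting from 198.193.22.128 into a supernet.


Original prefix: /28
Number of subnets: 4 = 2^2
New prefix = 28 - 2 = 26
Supernet: 198.193.22.128/26


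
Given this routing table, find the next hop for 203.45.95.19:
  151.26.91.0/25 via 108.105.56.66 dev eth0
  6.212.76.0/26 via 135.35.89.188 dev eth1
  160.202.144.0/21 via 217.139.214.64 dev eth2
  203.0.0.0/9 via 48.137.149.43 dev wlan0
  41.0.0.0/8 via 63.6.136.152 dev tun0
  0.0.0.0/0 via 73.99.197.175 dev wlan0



Longest prefix match for 203.45.95.19:
  /25 151.26.91.0: no
  /26 6.212.76.0: no
  /21 160.202.144.0: no
  /9 203.0.0.0: MATCH
  /8 41.0.0.0: no
  /0 0.0.0.0: MATCH
Selected: next-hop 48.137.149.43 via wlan0 (matched /9)


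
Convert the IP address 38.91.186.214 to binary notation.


38 = 00100110
91 = 01011011
186 = 10111010
214 = 11010110
Binary: 00100110.01011011.10111010.11010110


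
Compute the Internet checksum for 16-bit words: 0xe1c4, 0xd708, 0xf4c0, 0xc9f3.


Sum all words (with carry folding):
+ 0xe1c4 = 0xe1c4
+ 0xd708 = 0xb8cd
+ 0xf4c0 = 0xad8e
+ 0xc9f3 = 0x7782
One's complement: ~0x7782
Checksum = 0x887d


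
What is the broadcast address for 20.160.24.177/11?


Network: 20.160.0.0/11
Host bits = 21
Set all host bits to 1:
Broadcast: 20.191.255.255


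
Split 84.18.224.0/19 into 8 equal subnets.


New prefix = 19 + 3 = 22
Each subnet has 1024 addresses
  84.18.224.0/22
  84.18.228.0/22
  84.18.232.0/22
  84.18.236.0/22
  84.18.240.0/22
  84.18.244.0/22
  84.18.248.0/22
  84.18.252.0/22
Subnets: 84.18.224.0/22, 84.18.228.0/22, 84.18.232.0/22, 84.18.236.0/22, 84.18.240.0/22, 84.18.244.0/22, 84.18.248.0/22, 84.18.252.0/22


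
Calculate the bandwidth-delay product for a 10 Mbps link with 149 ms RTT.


BDP = bandwidth * RTT
= 10 Mbps * 149 ms
= 10 * 1e6 * 149 / 1000 bits
= 1490000 bits
= 186250 bytes
= 181.8848 KB
BDP = 1490000 bits (186250 bytes)


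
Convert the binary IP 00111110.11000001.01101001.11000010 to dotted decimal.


00111110 = 62
11000001 = 193
01101001 = 105
11000010 = 194
IP: 62.193.105.194


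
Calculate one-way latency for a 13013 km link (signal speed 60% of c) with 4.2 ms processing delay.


Speed = 0.6 * 3e5 km/s = 180000 km/s
Propagation delay = 13013 / 180000 = 0.0723 s = 72.2944 ms
Processing delay = 4.2 ms
Total one-way latency = 76.4944 ms


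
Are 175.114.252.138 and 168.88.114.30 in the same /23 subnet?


Mask: 255.255.254.0
175.114.252.138 AND mask = 175.114.252.0
168.88.114.30 AND mask = 168.88.114.0
No, different subnets (175.114.252.0 vs 168.88.114.0)


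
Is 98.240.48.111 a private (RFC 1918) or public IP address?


RFC 1918 private ranges:
  10.0.0.0/8 (10.0.0.0 - 10.255.255.255)
  172.16.0.0/12 (172.16.0.0 - 172.31.255.255)
  192.168.0.0/16 (192.168.0.0 - 192.168.255.255)
Public (not in any RFC 1918 range)


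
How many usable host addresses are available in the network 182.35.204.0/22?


Host bits = 32 - 22 = 10
Total addresses = 2^10 = 1024
Usable = total - 2 (network and broadcast)
Usable hosts: 1022


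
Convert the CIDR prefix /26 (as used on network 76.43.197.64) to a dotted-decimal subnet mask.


/26 means 26 network bits, 6 host bits
Binary: 11111111111111111111111111000000
Mask: 255.255.255.192


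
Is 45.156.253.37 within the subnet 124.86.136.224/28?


Subnet network: 124.86.136.224
Test IP AND mask: 45.156.253.32
No, 45.156.253.37 is not in 124.86.136.224/28


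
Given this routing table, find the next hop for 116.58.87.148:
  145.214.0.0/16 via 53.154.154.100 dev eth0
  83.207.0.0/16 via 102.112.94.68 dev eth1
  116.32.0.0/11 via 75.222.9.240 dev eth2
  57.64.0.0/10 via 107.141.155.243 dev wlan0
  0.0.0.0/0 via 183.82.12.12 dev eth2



Longest prefix match for 116.58.87.148:
  /16 145.214.0.0: no
  /16 83.207.0.0: no
  /11 116.32.0.0: MATCH
  /10 57.64.0.0: no
  /0 0.0.0.0: MATCH
Selected: next-hop 75.222.9.240 via eth2 (matched /11)


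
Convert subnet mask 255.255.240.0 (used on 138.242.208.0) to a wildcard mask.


Subnet mask: 255.255.240.0
Wildcard = 255.255.255.255 - subnet mask
255 - 255 = 0
255 - 255 = 0
255 - 240 = 15
255 - 0 = 255
Wildcard: 0.0.15.255


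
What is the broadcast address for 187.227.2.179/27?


Network: 187.227.2.160/27
Host bits = 5
Set all host bits to 1:
Broadcast: 187.227.2.191


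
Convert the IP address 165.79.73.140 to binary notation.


165 = 10100101
79 = 01001111
73 = 01001001
140 = 10001100
Binary: 10100101.01001111.01001001.10001100


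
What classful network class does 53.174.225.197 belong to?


First octet: 53
Binary: 00110101
0xxxxxxx -> Class A (1-126)
Class A, default mask 255.0.0.0 (/8)


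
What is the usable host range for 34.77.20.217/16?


Network: 34.77.0.0
Broadcast: 34.77.255.255
First usable = network + 1
Last usable = broadcast - 1
Range: 34.77.0.1 to 34.77.255.254


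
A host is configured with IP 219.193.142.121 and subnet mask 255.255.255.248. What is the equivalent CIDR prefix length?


Binary: 11111111.11111111.11111111.11111000
Count leading 1s
Prefix: /29


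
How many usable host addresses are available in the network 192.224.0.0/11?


Host bits = 32 - 11 = 21
Total addresses = 2^21 = 2097152
Usable = total - 2 (network and broadcast)
Usable hosts: 2097150


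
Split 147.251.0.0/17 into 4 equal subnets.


New prefix = 17 + 2 = 19
Each subnet has 8192 addresses
  147.251.0.0/19
  147.251.32.0/19
  147.251.64.0/19
  147.251.96.0/19
Subnets: 147.251.0.0/19, 147.251.32.0/19, 147.251.64.0/19, 147.251.96.0/19


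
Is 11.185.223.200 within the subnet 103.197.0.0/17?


Subnet network: 103.197.0.0
Test IP AND mask: 11.185.128.0
No, 11.185.223.200 is not in 103.197.0.0/17


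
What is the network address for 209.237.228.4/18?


IP:   11010001.11101101.11100100.00000100
Mask: 11111111.11111111.11000000.00000000
AND operation:
Net:  11010001.11101101.11000000.00000000
Network: 209.237.192.0/18


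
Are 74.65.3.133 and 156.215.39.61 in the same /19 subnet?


Mask: 255.255.224.0
74.65.3.133 AND mask = 74.65.0.0
156.215.39.61 AND mask = 156.215.32.0
No, different subnets (74.65.0.0 vs 156.215.32.0)


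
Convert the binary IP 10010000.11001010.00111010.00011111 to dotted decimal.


10010000 = 144
11001010 = 202
00111010 = 58
00011111 = 31
IP: 144.202.58.31


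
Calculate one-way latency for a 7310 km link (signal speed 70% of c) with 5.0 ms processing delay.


Speed = 0.7 * 3e5 km/s = 210000 km/s
Propagation delay = 7310 / 210000 = 0.0348 s = 34.8095 ms
Processing delay = 5.0 ms
Total one-way latency = 39.8095 ms


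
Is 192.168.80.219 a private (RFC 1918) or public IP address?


RFC 1918 private ranges:
  10.0.0.0/8 (10.0.0.0 - 10.255.255.255)
  172.16.0.0/12 (172.16.0.0 - 172.31.255.255)
  192.168.0.0/16 (192.168.0.0 - 192.168.255.255)
Private (in 192.168.0.0/16)


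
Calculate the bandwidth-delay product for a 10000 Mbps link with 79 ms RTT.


BDP = bandwidth * RTT
= 10000 Mbps * 79 ms
= 10000 * 1e6 * 79 / 1000 bits
= 790000000 bits
= 98750000 bytes
= 96435.5469 KB
BDP = 790000000 bits (98750000 bytes)


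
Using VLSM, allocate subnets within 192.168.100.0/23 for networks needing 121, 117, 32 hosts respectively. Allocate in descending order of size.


121 hosts -> /25 (126 usable): 192.168.100.0/25
117 hosts -> /25 (126 usable): 192.168.100.128/25
32 hosts -> /26 (62 usable): 192.168.101.0/26
Allocation: 192.168.100.0/25 (121 hosts, 126 usable); 192.168.100.128/25 (117 hosts, 126 usable); 192.168.101.0/26 (32 hosts, 62 usable)


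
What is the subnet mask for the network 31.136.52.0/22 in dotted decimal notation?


/22 means 22 network bits, 10 host bits
Binary: 11111111111111111111110000000000
Mask: 255.255.252.0


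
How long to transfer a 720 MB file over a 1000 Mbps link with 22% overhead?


Effective throughput = 1000 * (1 - 22/100) = 780 Mbps
File size in Mb = 720 * 8 = 5760 Mb
Time = 5760 / 780
Time = 7.3846 seconds


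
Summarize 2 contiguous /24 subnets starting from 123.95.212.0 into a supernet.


Original prefix: /24
Number of subnets: 2 = 2^1
New prefix = 24 - 1 = 23
Supernet: 123.95.212.0/23


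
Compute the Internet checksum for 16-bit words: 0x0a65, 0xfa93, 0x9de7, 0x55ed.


Sum all words (with carry folding):
+ 0x0a65 = 0x0a65
+ 0xfa93 = 0x04f9
+ 0x9de7 = 0xa2e0
+ 0x55ed = 0xf8cd
One's complement: ~0xf8cd
Checksum = 0x0732


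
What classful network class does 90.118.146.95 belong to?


First octet: 90
Binary: 01011010
0xxxxxxx -> Class A (1-126)
Class A, default mask 255.0.0.0 (/8)


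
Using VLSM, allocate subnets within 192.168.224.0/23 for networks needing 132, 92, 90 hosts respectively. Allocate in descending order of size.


132 hosts -> /24 (254 usable): 192.168.224.0/24
92 hosts -> /25 (126 usable): 192.168.225.0/25
90 hosts -> /25 (126 usable): 192.168.225.128/25
Allocation: 192.168.224.0/24 (132 hosts, 254 usable); 192.168.225.0/25 (92 hosts, 126 usable); 192.168.225.128/25 (90 hosts, 126 usable)


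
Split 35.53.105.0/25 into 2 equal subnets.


New prefix = 25 + 1 = 26
Each subnet has 64 addresses
  35.53.105.0/26
  35.53.105.64/26
Subnets: 35.53.105.0/26, 35.53.105.64/26


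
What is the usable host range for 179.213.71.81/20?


Network: 179.213.64.0
Broadcast: 179.213.79.255
First usable = network + 1
Last usable = broadcast - 1
Range: 179.213.64.1 to 179.213.79.254


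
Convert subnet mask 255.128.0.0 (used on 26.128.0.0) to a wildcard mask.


Subnet mask: 255.128.0.0
Wildcard = 255.255.255.255 - subnet mask
255 - 255 = 0
255 - 128 = 127
255 - 0 = 255
255 - 0 = 255
Wildcard: 0.127.255.255


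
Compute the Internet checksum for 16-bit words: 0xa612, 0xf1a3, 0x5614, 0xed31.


Sum all words (with carry folding):
+ 0xa612 = 0xa612
+ 0xf1a3 = 0x97b6
+ 0x5614 = 0xedca
+ 0xed31 = 0xdafc
One's complement: ~0xdafc
Checksum = 0x2503


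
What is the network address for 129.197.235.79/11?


IP:   10000001.11000101.11101011.01001111
Mask: 11111111.11100000.00000000.00000000
AND operation:
Net:  10000001.11000000.00000000.00000000
Network: 129.192.0.0/11


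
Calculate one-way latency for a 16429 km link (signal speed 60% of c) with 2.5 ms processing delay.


Speed = 0.6 * 3e5 km/s = 180000 km/s
Propagation delay = 16429 / 180000 = 0.0913 s = 91.2722 ms
Processing delay = 2.5 ms
Total one-way latency = 93.7722 ms


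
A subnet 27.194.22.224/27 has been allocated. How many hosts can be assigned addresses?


Host bits = 32 - 27 = 5
Total addresses = 2^5 = 32
Usable = total - 2 (network and broadcast)
Usable hosts: 30


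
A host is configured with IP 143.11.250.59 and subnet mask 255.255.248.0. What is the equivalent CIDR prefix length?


Binary: 11111111.11111111.11111000.00000000
Count leading 1s
Prefix: /21


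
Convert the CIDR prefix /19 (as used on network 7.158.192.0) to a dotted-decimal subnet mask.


/19 means 19 network bits, 13 host bits
Binary: 11111111111111111110000000000000
Mask: 255.255.224.0


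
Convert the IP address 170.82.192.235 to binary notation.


170 = 10101010
82 = 01010010
192 = 11000000
235 = 11101011
Binary: 10101010.01010010.11000000.11101011


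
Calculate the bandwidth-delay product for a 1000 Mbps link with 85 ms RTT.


BDP = bandwidth * RTT
= 1000 Mbps * 85 ms
= 1000 * 1e6 * 85 / 1000 bits
= 85000000 bits
= 10625000 bytes
= 10375.9766 KB
BDP = 85000000 bits (10625000 bytes)


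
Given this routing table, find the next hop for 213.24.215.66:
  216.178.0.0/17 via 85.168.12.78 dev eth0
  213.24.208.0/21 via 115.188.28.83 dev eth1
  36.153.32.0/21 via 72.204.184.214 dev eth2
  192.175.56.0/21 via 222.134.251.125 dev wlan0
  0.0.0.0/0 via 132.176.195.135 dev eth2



Longest prefix match for 213.24.215.66:
  /17 216.178.0.0: no
  /21 213.24.208.0: MATCH
  /21 36.153.32.0: no
  /21 192.175.56.0: no
  /0 0.0.0.0: MATCH
Selected: next-hop 115.188.28.83 via eth1 (matched /21)


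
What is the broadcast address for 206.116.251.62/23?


Network: 206.116.250.0/23
Host bits = 9
Set all host bits to 1:
Broadcast: 206.116.251.255


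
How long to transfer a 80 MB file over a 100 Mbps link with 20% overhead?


Effective throughput = 100 * (1 - 20/100) = 80 Mbps
File size in Mb = 80 * 8 = 640 Mb
Time = 640 / 80
Time = 8 seconds


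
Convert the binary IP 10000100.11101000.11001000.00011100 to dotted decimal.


10000100 = 132
11101000 = 232
11001000 = 200
00011100 = 28
IP: 132.232.200.28


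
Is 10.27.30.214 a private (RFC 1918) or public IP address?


RFC 1918 private ranges:
  10.0.0.0/8 (10.0.0.0 - 10.255.255.255)
  172.16.0.0/12 (172.16.0.0 - 172.31.255.255)
  192.168.0.0/16 (192.168.0.0 - 192.168.255.255)
Private (in 10.0.0.0/8)


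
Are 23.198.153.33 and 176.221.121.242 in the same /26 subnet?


Mask: 255.255.255.192
23.198.153.33 AND mask = 23.198.153.0
176.221.121.242 AND mask = 176.221.121.192
No, different subnets (23.198.153.0 vs 176.221.121.192)


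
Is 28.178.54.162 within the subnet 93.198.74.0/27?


Subnet network: 93.198.74.0
Test IP AND mask: 28.178.54.160
No, 28.178.54.162 is not in 93.198.74.0/27


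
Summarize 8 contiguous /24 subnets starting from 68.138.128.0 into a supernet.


Original prefix: /24
Number of subnets: 8 = 2^3
New prefix = 24 - 3 = 21
Supernet: 68.138.128.0/21


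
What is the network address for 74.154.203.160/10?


IP:   01001010.10011010.11001011.10100000
Mask: 11111111.11000000.00000000.00000000
AND operation:
Net:  01001010.10000000.00000000.00000000
Network: 74.128.0.0/10


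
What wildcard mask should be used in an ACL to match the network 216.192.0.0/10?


Subnet mask: 255.192.0.0
Wildcard = 255.255.255.255 - subnet mask
255 - 255 = 0
255 - 192 = 63
255 - 0 = 255
255 - 0 = 255
Wildcard: 0.63.255.255


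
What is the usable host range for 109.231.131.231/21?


Network: 109.231.128.0
Broadcast: 109.231.135.255
First usable = network + 1
Last usable = broadcast - 1
Range: 109.231.128.1 to 109.231.135.254


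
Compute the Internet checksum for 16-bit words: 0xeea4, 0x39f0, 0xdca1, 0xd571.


Sum all words (with carry folding):
+ 0xeea4 = 0xeea4
+ 0x39f0 = 0x2895
+ 0xdca1 = 0x0537
+ 0xd571 = 0xdaa8
One's complement: ~0xdaa8
Checksum = 0x2557


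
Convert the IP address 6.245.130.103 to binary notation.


6 = 00000110
245 = 11110101
130 = 10000010
103 = 01100111
Binary: 00000110.11110101.10000010.01100111


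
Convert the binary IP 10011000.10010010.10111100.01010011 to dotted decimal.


10011000 = 152
10010010 = 146
10111100 = 188
01010011 = 83
IP: 152.146.188.83


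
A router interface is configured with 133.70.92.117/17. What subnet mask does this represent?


/17 means 17 network bits, 15 host bits
Binary: 11111111111111111000000000000000
Mask: 255.255.128.0


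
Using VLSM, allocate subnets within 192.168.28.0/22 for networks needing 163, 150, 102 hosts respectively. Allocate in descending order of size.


163 hosts -> /24 (254 usable): 192.168.28.0/24
150 hosts -> /24 (254 usable): 192.168.29.0/24
102 hosts -> /25 (126 usable): 192.168.30.0/25
Allocation: 192.168.28.0/24 (163 hosts, 254 usable); 192.168.29.0/24 (150 hosts, 254 usable); 192.168.30.0/25 (102 hosts, 126 usable)


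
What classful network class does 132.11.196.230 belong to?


First octet: 132
Binary: 10000100
10xxxxxx -> Class B (128-191)
Class B, default mask 255.255.0.0 (/16)


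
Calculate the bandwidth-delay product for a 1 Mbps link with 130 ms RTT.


BDP = bandwidth * RTT
= 1 Mbps * 130 ms
= 1 * 1e6 * 130 / 1000 bits
= 130000 bits
= 16250 bytes
= 15.8691 KB
BDP = 130000 bits (16250 bytes)


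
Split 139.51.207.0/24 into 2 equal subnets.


New prefix = 24 + 1 = 25
Each subnet has 128 addresses
  139.51.207.0/25
  139.51.207.128/25
Subnets: 139.51.207.0/25, 139.51.207.128/25


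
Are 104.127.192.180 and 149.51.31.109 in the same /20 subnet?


Mask: 255.255.240.0
104.127.192.180 AND mask = 104.127.192.0
149.51.31.109 AND mask = 149.51.16.0
No, different subnets (104.127.192.0 vs 149.51.16.0)


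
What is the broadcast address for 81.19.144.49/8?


Network: 81.0.0.0/8
Host bits = 24
Set all host bits to 1:
Broadcast: 81.255.255.255


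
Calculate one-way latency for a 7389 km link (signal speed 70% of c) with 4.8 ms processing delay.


Speed = 0.7 * 3e5 km/s = 210000 km/s
Propagation delay = 7389 / 210000 = 0.0352 s = 35.1857 ms
Processing delay = 4.8 ms
Total one-way latency = 39.9857 ms


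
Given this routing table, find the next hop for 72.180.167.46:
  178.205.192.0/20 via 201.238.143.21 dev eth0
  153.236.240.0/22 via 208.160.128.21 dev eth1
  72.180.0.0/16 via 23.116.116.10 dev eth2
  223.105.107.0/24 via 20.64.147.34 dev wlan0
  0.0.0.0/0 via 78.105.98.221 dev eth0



Longest prefix match for 72.180.167.46:
  /20 178.205.192.0: no
  /22 153.236.240.0: no
  /16 72.180.0.0: MATCH
  /24 223.105.107.0: no
  /0 0.0.0.0: MATCH
Selected: next-hop 23.116.116.10 via eth2 (matched /16)


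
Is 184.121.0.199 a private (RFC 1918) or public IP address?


RFC 1918 private ranges:
  10.0.0.0/8 (10.0.0.0 - 10.255.255.255)
  172.16.0.0/12 (172.16.0.0 - 172.31.255.255)
  192.168.0.0/16 (192.168.0.0 - 192.168.255.255)
Public (not in any RFC 1918 range)


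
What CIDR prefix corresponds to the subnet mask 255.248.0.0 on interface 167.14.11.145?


Binary: 11111111.11111000.00000000.00000000
Count leading 1s
Prefix: /13


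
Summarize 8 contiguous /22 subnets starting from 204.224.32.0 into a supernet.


Original prefix: /22
Number of subnets: 8 = 2^3
New prefix = 22 - 3 = 19
Supernet: 204.224.32.0/19


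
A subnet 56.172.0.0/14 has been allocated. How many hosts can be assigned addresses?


Host bits = 32 - 14 = 18
Total addresses = 2^18 = 262144
Usable = total - 2 (network and broadcast)
Usable hosts: 262142


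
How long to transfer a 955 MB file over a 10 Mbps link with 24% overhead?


Effective throughput = 10 * (1 - 24/100) = 7.6 Mbps
File size in Mb = 955 * 8 = 7640 Mb
Time = 7640 / 7.6
Time = 1005.2632 seconds


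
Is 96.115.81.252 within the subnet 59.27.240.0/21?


Subnet network: 59.27.240.0
Test IP AND mask: 96.115.80.0
No, 96.115.81.252 is not in 59.27.240.0/21


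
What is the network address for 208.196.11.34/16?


IP:   11010000.11000100.00001011.00100010
Mask: 11111111.11111111.00000000.00000000
AND operation:
Net:  11010000.11000100.00000000.00000000
Network: 208.196.0.0/16


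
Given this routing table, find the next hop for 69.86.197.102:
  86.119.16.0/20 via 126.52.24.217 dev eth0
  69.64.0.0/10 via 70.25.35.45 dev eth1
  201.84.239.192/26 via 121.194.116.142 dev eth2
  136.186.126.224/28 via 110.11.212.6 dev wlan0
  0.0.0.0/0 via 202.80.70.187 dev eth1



Longest prefix match for 69.86.197.102:
  /20 86.119.16.0: no
  /10 69.64.0.0: MATCH
  /26 201.84.239.192: no
  /28 136.186.126.224: no
  /0 0.0.0.0: MATCH
Selected: next-hop 70.25.35.45 via eth1 (matched /10)


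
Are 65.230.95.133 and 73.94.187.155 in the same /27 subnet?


Mask: 255.255.255.224
65.230.95.133 AND mask = 65.230.95.128
73.94.187.155 AND mask = 73.94.187.128
No, different subnets (65.230.95.128 vs 73.94.187.128)


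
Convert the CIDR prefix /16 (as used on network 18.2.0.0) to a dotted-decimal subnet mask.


/16 means 16 network bits, 16 host bits
Binary: 11111111111111110000000000000000
Mask: 255.255.0.0


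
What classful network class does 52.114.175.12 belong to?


First octet: 52
Binary: 00110100
0xxxxxxx -> Class A (1-126)
Class A, default mask 255.0.0.0 (/8)


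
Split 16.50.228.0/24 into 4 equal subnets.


New prefix = 24 + 2 = 26
Each subnet has 64 addresses
  16.50.228.0/26
  16.50.228.64/26
  16.50.228.128/26
  16.50.228.192/26
Subnets: 16.50.228.0/26, 16.50.228.64/26, 16.50.228.128/26, 16.50.228.192/26


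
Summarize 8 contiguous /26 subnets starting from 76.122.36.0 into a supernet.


Original prefix: /26
Number of subnets: 8 = 2^3
New prefix = 26 - 3 = 23
Supernet: 76.122.36.0/23


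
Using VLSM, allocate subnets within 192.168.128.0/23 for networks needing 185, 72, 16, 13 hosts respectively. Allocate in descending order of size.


185 hosts -> /24 (254 usable): 192.168.128.0/24
72 hosts -> /25 (126 usable): 192.168.129.0/25
16 hosts -> /27 (30 usable): 192.168.129.128/27
13 hosts -> /28 (14 usable): 192.168.129.160/28
Allocation: 192.168.128.0/24 (185 hosts, 254 usable); 192.168.129.0/25 (72 hosts, 126 usable); 192.168.129.128/27 (16 hosts, 30 usable); 192.168.129.160/28 (13 hosts, 14 usable)


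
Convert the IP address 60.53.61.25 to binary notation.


60 = 00111100
53 = 00110101
61 = 00111101
25 = 00011001
Binary: 00111100.00110101.00111101.00011001


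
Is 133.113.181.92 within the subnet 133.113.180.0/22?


Subnet network: 133.113.180.0
Test IP AND mask: 133.113.180.0
Yes, 133.113.181.92 is in 133.113.180.0/22


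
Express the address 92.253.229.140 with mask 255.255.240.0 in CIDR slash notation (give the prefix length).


Binary: 11111111.11111111.11110000.00000000
Count leading 1s
Prefix: /20


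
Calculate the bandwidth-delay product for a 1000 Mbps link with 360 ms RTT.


BDP = bandwidth * RTT
= 1000 Mbps * 360 ms
= 1000 * 1e6 * 360 / 1000 bits
= 360000000 bits
= 45000000 bytes
= 43945.3125 KB
BDP = 360000000 bits (45000000 bytes)


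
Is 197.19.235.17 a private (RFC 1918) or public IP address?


RFC 1918 private ranges:
  10.0.0.0/8 (10.0.0.0 - 10.255.255.255)
  172.16.0.0/12 (172.16.0.0 - 172.31.255.255)
  192.168.0.0/16 (192.168.0.0 - 192.168.255.255)
Public (not in any RFC 1918 range)


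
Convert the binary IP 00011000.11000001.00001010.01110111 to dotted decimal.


00011000 = 24
11000001 = 193
00001010 = 10
01110111 = 119
IP: 24.193.10.119


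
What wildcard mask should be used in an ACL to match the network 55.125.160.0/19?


Subnet mask: 255.255.224.0
Wildcard = 255.255.255.255 - subnet mask
255 - 255 = 0
255 - 255 = 0
255 - 224 = 31
255 - 0 = 255
Wildcard: 0.0.31.255


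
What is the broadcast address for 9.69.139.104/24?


Network: 9.69.139.0/24
Host bits = 8
Set all host bits to 1:
Broadcast: 9.69.139.255
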